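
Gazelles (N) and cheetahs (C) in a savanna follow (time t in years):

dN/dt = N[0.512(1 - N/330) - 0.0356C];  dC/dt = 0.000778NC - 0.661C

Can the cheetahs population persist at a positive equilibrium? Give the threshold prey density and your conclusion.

The predator equation gives dC/dt > 0 only when N > 0.661/0.000778 = 850.
Without the predator, N → K = 330. Since 330 < 850, the predator cannot invade.

Threshold N = 850; K < 850, so no, the predator goes extinct.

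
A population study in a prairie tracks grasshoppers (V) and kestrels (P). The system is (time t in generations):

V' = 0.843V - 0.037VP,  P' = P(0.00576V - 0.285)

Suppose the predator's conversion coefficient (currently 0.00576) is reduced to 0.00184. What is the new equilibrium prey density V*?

V* ≈ 155

At the interior fixed point, setting dP/dt = 0 with P > 0 fixes V* = (predator death rate)/(VP coefficient) — independent of the other coefficients.
With the change, V* = 0.285/0.00184 = 155; it rises from 49.5.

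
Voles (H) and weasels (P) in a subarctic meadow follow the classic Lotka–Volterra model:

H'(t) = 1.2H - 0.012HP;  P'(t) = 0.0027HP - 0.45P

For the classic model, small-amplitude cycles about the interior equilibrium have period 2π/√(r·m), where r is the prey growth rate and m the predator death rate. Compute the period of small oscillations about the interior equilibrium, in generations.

Here r = 1.2 and m = 0.45, so r·m = 0.54.
ω = √0.54 = 0.735 per generation, hence T = 2π/ω ≈ 8.55 generations.

T ≈ 8.55 generations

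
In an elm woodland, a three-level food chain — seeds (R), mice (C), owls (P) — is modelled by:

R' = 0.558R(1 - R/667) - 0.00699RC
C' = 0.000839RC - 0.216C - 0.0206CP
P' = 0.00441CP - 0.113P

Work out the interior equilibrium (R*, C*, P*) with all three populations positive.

From dP/dt = 0: 0.00441C* = 0.113, so C* = 25.6.
From dR/dt = 0: 0.558(1 - R*/667) = 0.00699·25.6, giving R* = 667·(1 - 0.321) = 453.
From dC/dt = 0: 0.000839·453 - 0.216 = 0.0206P*, so P* = 0.164/0.0206 = 7.96.

R* ≈ 453, C* ≈ 25.6, P* ≈ 7.96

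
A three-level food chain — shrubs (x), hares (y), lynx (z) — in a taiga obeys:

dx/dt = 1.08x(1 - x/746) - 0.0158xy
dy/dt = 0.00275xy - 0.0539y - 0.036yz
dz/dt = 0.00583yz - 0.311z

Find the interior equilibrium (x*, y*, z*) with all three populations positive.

x* ≈ 164, y* ≈ 53.3, z* ≈ 11

From dz/dt = 0: 0.00583y* = 0.311, so y* = 53.3.
From dx/dt = 0: 1.08(1 - x*/746) = 0.0158·53.3, giving x* = 746·(1 - 0.78) = 164.
From dy/dt = 0: 0.00275·164 - 0.0539 = 0.036z*, so z* = 0.397/0.036 = 11.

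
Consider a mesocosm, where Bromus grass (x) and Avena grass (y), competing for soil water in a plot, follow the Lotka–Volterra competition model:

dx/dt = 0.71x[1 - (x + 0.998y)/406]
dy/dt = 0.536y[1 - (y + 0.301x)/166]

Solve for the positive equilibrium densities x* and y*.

Setting both brackets to zero gives the nullclines x + 0.998y = 406 and 0.301x + y = 166.
Substituting y = 166 - 0.301x into the first: x(1 - 0.998·0.301) = 406 - 0.998·166.
So x* = 240/0.7 = 344, and then y* = 166 - 0.301·344 = 62.6.

x* ≈ 344, y* ≈ 62.6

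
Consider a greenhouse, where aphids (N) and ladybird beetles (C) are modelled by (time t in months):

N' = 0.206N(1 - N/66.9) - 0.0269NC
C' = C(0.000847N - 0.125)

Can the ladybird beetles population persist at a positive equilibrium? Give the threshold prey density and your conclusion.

Threshold N = 148; K < 148, so no, the predator goes extinct.

The predator equation gives dC/dt > 0 only when N > 0.125/0.000847 = 148.
Without the predator, N → K = 66.9. Since 66.9 < 148, the predator cannot invade.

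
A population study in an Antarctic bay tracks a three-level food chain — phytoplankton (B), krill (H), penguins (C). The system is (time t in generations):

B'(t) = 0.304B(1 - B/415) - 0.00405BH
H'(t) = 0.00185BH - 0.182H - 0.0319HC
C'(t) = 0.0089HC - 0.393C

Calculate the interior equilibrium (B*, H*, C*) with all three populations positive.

B* ≈ 171, H* ≈ 44.2, C* ≈ 4.2

From dC/dt = 0: 0.0089H* = 0.393, so H* = 44.2.
From dB/dt = 0: 0.304(1 - B*/415) = 0.00405·44.2, giving B* = 415·(1 - 0.588) = 171.
From dH/dt = 0: 0.00185·171 - 0.182 = 0.0319C*, so C* = 0.134/0.0319 = 4.2.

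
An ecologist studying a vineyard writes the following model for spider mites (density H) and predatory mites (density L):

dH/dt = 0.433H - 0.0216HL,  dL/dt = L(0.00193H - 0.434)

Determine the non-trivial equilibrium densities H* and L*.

H* ≈ 225, L* ≈ 20

Set dL/dt = 0 with L > 0: 0.00193H - 0.434 = 0, so H* = 0.434/0.00193 = 225.
Set dH/dt = 0 with H > 0: 0.433 - 0.0216L = 0, so L* = 0.433/0.0216 = 20.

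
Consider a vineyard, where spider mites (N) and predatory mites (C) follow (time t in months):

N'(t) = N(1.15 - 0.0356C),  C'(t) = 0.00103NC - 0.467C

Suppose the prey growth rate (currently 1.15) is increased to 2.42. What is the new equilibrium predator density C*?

At the interior fixed point, setting dN/dt = 0 with N > 0 fixes C* = (prey growth rate)/(NC coefficient) — independent of the other coefficients.
With the change, C* = 2.42/0.0356 = 68; it rises from 32.3.

C* ≈ 68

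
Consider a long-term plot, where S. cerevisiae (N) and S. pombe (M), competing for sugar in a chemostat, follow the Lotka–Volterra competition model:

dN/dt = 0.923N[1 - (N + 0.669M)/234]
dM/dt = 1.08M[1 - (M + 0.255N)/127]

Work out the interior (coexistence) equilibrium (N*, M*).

N* ≈ 180, M* ≈ 81.2

Setting both brackets to zero gives the nullclines N + 0.669M = 234 and 0.255N + M = 127.
Substituting M = 127 - 0.255N into the first: N(1 - 0.669·0.255) = 234 - 0.669·127.
So N* = 149/0.829 = 180, and then M* = 127 - 0.255·180 = 81.2.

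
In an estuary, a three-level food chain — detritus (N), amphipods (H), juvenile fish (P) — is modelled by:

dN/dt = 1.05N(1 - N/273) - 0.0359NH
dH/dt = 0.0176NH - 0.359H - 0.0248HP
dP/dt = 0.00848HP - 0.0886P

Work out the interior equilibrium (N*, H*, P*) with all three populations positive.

N* ≈ 175, H* ≈ 10.4, P* ≈ 110

From dP/dt = 0: 0.00848H* = 0.0886, so H* = 10.4.
From dN/dt = 0: 1.05(1 - N*/273) = 0.0359·10.4, giving N* = 273·(1 - 0.357) = 175.
From dH/dt = 0: 0.0176·175 - 0.359 = 0.0248P*, so P* = 2.73/0.0248 = 110.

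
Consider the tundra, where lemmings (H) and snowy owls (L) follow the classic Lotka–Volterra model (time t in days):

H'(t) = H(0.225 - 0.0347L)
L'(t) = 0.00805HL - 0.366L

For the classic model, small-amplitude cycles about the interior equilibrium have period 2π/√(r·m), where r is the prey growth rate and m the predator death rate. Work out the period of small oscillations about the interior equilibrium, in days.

Here r = 0.225 and m = 0.366, so r·m = 0.0824.
ω = √0.0824 = 0.287 per day, hence T = 2π/ω ≈ 21.9 days.

T ≈ 21.9 days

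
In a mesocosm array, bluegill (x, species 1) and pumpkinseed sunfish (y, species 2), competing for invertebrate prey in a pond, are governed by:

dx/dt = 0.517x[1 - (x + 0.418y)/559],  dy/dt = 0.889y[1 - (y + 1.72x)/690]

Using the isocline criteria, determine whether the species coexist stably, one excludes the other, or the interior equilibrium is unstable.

Compare the nullcline intercepts: K1/α12 = 559/0.418 = 1340 > K2 = 690; K2/α21 = 690/1.72 = 401 < K1 = 559.
Since the inequalities point opposite ways, species 1 can invade but species 2 cannot.

species 1 excludes species 2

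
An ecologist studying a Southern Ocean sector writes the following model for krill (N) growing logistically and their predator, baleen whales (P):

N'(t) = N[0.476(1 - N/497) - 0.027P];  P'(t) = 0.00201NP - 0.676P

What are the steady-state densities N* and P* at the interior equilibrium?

N* ≈ 336, P* ≈ 5.7

From dP/dt = 0 with P > 0: 0.00201N* = 0.676, so N* = 336.
Substitute into dN/dt = 0: 0.476(1 - 336/497) = 0.027P*.
The bracket is 0.323, giving P* = 0.154/0.027 = 5.7.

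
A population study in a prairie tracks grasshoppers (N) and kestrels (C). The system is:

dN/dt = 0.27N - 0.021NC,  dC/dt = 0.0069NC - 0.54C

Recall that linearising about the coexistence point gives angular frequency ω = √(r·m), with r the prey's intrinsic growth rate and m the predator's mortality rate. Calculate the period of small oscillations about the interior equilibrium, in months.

T ≈ 16.5 months

Here r = 0.27 and m = 0.54, so r·m = 0.146.
ω = √0.146 = 0.382 per month, hence T = 2π/ω ≈ 16.5 months.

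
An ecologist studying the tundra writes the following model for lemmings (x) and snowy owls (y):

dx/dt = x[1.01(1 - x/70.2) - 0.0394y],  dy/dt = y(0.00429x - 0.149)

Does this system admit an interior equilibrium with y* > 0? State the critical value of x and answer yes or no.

The predator equation gives dy/dt > 0 only when x > 0.149/0.00429 = 34.7.
Without the predator, x → K = 70.2. Since 70.2 > 34.7, the predator can invade and persist.

Threshold x = 34.7; K > 34.7, so yes, the predator persists.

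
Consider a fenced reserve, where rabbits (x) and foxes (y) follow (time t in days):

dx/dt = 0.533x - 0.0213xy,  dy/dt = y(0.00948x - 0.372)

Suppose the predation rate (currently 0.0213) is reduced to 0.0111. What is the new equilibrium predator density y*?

y* ≈ 48

At the interior fixed point, setting dx/dt = 0 with x > 0 fixes y* = (prey growth rate)/(xy coefficient) — independent of the other coefficients.
With the change, y* = 0.533/0.0111 = 48; it rises from 25.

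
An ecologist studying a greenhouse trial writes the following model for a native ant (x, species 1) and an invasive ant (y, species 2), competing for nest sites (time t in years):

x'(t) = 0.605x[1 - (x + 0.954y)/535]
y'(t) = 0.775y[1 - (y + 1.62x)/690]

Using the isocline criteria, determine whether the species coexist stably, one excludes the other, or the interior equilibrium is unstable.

unstable coexistence (outcome depends on initial conditions)

Compare the nullcline intercepts: K1/α12 = 535/0.954 = 561 < K2 = 690; K2/α21 = 690/1.62 = 426 < K1 = 535.
Since both are reversed, neither can invade when rare; the interior point is a saddle.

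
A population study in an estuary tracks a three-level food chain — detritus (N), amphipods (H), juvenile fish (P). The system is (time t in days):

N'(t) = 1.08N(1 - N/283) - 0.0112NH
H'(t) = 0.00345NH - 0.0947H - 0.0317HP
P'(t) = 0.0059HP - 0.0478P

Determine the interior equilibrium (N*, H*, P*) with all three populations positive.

From dP/dt = 0: 0.0059H* = 0.0478, so H* = 8.1.
From dN/dt = 0: 1.08(1 - N*/283) = 0.0112·8.1, giving N* = 283·(1 - 0.084) = 259.
From dH/dt = 0: 0.00345·259 - 0.0947 = 0.0317P*, so P* = 0.8/0.0317 = 25.2.

N* ≈ 259, H* ≈ 8.1, P* ≈ 25.2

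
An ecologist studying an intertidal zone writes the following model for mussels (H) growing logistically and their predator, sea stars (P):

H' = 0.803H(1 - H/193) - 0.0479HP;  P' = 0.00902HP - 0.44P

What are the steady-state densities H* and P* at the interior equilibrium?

From dP/dt = 0 with P > 0: 0.00902H* = 0.44, so H* = 48.8.
Substitute into dH/dt = 0: 0.803(1 - 48.8/193) = 0.0479P*.
The bracket is 0.747, giving P* = 0.6/0.0479 = 12.5.

H* ≈ 48.8, P* ≈ 12.5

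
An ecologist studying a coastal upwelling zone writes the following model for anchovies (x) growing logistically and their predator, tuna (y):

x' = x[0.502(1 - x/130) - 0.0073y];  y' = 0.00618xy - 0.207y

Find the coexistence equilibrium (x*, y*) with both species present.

From dy/dt = 0 with y > 0: 0.00618x* = 0.207, so x* = 33.5.
Substitute into dx/dt = 0: 0.502(1 - 33.5/130) = 0.0073y*.
The bracket is 0.742, giving y* = 0.373/0.0073 = 51.

x* ≈ 33.5, y* ≈ 51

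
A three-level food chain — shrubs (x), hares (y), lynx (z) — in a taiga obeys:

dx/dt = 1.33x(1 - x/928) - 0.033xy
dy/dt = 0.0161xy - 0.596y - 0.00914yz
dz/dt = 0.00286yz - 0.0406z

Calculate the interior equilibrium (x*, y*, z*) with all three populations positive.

From dz/dt = 0: 0.00286y* = 0.0406, so y* = 14.2.
From dx/dt = 0: 1.33(1 - x*/928) = 0.033·14.2, giving x* = 928·(1 - 0.352) = 601.
From dy/dt = 0: 0.0161·601 - 0.596 = 0.00914z*, so z* = 9.08/0.00914 = 994.

x* ≈ 601, y* ≈ 14.2, z* ≈ 994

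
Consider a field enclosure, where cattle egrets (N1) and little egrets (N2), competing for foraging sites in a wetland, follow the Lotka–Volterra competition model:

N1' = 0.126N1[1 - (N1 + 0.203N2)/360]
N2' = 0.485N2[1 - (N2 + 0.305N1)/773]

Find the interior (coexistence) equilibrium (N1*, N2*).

N1* ≈ 216, N2* ≈ 707

Setting both brackets to zero gives the nullclines N1 + 0.203N2 = 360 and 0.305N1 + N2 = 773.
Substituting N2 = 773 - 0.305N1 into the first: N1(1 - 0.203·0.305) = 360 - 0.203·773.
So N1* = 203/0.938 = 216, and then N2* = 773 - 0.305·216 = 707.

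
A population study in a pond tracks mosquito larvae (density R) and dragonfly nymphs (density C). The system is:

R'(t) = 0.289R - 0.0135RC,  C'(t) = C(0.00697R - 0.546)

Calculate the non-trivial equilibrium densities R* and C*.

R* ≈ 78.3, C* ≈ 21.4

Set dC/dt = 0 with C > 0: 0.00697R - 0.546 = 0, so R* = 0.546/0.00697 = 78.3.
Set dR/dt = 0 with R > 0: 0.289 - 0.0135C = 0, so C* = 0.289/0.0135 = 21.4.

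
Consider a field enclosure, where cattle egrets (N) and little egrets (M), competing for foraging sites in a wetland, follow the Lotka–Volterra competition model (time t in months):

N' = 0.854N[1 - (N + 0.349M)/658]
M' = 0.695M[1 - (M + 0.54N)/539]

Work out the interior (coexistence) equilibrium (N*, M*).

N* ≈ 579, M* ≈ 226

Setting both brackets to zero gives the nullclines N + 0.349M = 658 and 0.54N + M = 539.
Substituting M = 539 - 0.54N into the first: N(1 - 0.349·0.54) = 658 - 0.349·539.
So N* = 470/0.812 = 579, and then M* = 539 - 0.54·579 = 226.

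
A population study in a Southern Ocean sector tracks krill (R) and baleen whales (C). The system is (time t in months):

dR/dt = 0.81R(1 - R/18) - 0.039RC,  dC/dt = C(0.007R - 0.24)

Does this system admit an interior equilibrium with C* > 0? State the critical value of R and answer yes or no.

The predator equation gives dC/dt > 0 only when R > 0.24/0.007 = 34.3.
Without the predator, R → K = 18. Since 18 < 34.3, the predator cannot invade.

Threshold R = 34.3; K < 34.3, so no, the predator goes extinct.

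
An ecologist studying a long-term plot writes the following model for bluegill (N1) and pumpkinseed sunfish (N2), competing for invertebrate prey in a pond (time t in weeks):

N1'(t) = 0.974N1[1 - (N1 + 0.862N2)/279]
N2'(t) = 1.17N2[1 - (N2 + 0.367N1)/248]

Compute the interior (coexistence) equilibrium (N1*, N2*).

N1* ≈ 95.4, N2* ≈ 213

Setting both brackets to zero gives the nullclines N1 + 0.862N2 = 279 and 0.367N1 + N2 = 248.
Substituting N2 = 248 - 0.367N1 into the first: N1(1 - 0.862·0.367) = 279 - 0.862·248.
So N1* = 65.2/0.684 = 95.4, and then N2* = 248 - 0.367·95.4 = 213.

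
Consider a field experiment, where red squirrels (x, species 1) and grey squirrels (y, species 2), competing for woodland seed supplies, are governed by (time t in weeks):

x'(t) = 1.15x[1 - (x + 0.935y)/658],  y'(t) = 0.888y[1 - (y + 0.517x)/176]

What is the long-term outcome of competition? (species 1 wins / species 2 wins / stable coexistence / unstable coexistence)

Compare the nullcline intercepts: K1/α12 = 658/0.935 = 704 > K2 = 176; K2/α21 = 176/0.517 = 340 < K1 = 658.
Since the inequalities point opposite ways, species 1 can invade but species 2 cannot.

species 1 excludes species 2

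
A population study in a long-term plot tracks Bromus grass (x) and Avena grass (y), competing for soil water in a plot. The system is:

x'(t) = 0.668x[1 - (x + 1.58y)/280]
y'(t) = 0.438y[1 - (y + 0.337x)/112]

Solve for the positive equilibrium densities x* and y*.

Setting both brackets to zero gives the nullclines x + 1.58y = 280 and 0.337x + y = 112.
Substituting y = 112 - 0.337x into the first: x(1 - 1.58·0.337) = 280 - 1.58·112.
So x* = 103/0.468 = 220, and then y* = 112 - 0.337·220 = 37.7.

x* ≈ 220, y* ≈ 37.7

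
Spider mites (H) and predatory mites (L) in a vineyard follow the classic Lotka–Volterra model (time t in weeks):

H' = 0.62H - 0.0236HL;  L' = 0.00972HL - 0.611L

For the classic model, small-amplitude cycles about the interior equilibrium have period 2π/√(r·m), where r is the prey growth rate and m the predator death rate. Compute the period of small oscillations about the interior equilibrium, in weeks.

Here r = 0.62 and m = 0.611, so r·m = 0.379.
ω = √0.379 = 0.615 per week, hence T = 2π/ω ≈ 10.2 weeks.

T ≈ 10.2 weeks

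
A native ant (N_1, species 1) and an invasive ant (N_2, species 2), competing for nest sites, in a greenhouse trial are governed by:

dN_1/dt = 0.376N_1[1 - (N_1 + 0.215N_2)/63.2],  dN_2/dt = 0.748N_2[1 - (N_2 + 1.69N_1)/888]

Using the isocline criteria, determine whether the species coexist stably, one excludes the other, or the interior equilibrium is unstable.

Compare the nullcline intercepts: K1/α12 = 63.2/0.215 = 294 < K2 = 888; K2/α21 = 888/1.69 = 525 > K1 = 63.2.
Since the inequalities point opposite ways, species 2 can invade but species 1 cannot.

species 2 excludes species 1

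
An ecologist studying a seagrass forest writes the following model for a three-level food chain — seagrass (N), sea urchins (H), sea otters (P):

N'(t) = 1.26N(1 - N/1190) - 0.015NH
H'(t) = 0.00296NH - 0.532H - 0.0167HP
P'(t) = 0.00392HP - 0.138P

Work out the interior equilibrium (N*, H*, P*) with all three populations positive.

From dP/dt = 0: 0.00392H* = 0.138, so H* = 35.2.
From dN/dt = 0: 1.26(1 - N*/1190) = 0.015·35.2, giving N* = 1190·(1 - 0.419) = 691.
From dH/dt = 0: 0.00296·691 - 0.532 = 0.0167P*, so P* = 1.51/0.0167 = 90.7.

N* ≈ 691, H* ≈ 35.2, P* ≈ 90.7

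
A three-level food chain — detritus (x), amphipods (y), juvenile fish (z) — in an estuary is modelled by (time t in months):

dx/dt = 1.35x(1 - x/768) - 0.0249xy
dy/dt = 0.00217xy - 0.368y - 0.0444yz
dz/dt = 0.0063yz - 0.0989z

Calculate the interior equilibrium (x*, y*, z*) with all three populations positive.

From dz/dt = 0: 0.0063y* = 0.0989, so y* = 15.7.
From dx/dt = 0: 1.35(1 - x*/768) = 0.0249·15.7, giving x* = 768·(1 - 0.29) = 546.
From dy/dt = 0: 0.00217·546 - 0.368 = 0.0444z*, so z* = 0.816/0.0444 = 18.4.

x* ≈ 546, y* ≈ 15.7, z* ≈ 18.4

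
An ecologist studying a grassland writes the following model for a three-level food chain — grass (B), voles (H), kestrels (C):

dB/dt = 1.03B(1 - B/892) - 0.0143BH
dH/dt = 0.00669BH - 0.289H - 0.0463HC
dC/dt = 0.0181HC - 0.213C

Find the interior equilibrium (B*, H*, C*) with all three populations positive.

B* ≈ 746, H* ≈ 11.8, C* ≈ 102

From dC/dt = 0: 0.0181H* = 0.213, so H* = 11.8.
From dB/dt = 0: 1.03(1 - B*/892) = 0.0143·11.8, giving B* = 892·(1 - 0.163) = 746.
From dH/dt = 0: 0.00669·746 - 0.289 = 0.0463C*, so C* = 4.7/0.0463 = 102.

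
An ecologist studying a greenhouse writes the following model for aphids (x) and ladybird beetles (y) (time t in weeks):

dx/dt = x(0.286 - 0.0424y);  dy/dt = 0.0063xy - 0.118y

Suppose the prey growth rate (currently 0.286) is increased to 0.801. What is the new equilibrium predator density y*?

y* ≈ 18.9

At the interior fixed point, setting dx/dt = 0 with x > 0 fixes y* = (prey growth rate)/(xy coefficient) — independent of the other coefficients.
With the change, y* = 0.801/0.0424 = 18.9; it rises from 6.75.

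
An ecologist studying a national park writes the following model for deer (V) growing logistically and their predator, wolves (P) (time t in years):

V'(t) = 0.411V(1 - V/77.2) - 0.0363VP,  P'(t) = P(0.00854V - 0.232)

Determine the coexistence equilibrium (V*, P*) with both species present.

From dP/dt = 0 with P > 0: 0.00854V* = 0.232, so V* = 27.2.
Substitute into dV/dt = 0: 0.411(1 - 27.2/77.2) = 0.0363P*.
The bracket is 0.648, giving P* = 0.266/0.0363 = 7.34.

V* ≈ 27.2, P* ≈ 7.34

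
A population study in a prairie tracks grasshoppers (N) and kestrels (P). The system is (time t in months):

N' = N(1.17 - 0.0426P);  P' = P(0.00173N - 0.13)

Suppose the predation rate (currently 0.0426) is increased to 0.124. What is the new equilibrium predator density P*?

P* ≈ 9.44

At the interior fixed point, setting dN/dt = 0 with N > 0 fixes P* = (prey growth rate)/(NP coefficient) — independent of the other coefficients.
With the change, P* = 1.17/0.124 = 9.44; it falls from 27.5.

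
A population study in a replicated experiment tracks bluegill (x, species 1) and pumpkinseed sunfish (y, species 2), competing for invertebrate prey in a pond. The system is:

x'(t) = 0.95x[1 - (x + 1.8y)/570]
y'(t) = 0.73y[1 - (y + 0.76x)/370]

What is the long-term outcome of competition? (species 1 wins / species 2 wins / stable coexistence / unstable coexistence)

Compare the nullcline intercepts: K1/α12 = 570/1.8 = 317 < K2 = 370; K2/α21 = 370/0.76 = 487 < K1 = 570.
Since both are reversed, neither can invade when rare; the interior point is a saddle.

unstable coexistence (outcome depends on initial conditions)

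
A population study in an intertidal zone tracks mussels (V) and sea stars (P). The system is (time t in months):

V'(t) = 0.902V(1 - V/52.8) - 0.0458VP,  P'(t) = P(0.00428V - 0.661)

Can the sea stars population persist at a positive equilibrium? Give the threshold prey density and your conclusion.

Threshold V = 154; K < 154, so no, the predator goes extinct.

The predator equation gives dP/dt > 0 only when V > 0.661/0.00428 = 154.
Without the predator, V → K = 52.8. Since 52.8 < 154, the predator cannot invade.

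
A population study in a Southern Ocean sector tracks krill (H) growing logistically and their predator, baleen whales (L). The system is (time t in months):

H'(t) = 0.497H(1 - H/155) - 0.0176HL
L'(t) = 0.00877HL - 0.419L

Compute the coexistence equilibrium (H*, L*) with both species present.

From dL/dt = 0 with L > 0: 0.00877H* = 0.419, so H* = 47.8.
Substitute into dH/dt = 0: 0.497(1 - 47.8/155) = 0.0176L*.
The bracket is 0.692, giving L* = 0.344/0.0176 = 19.5.

H* ≈ 47.8, L* ≈ 19.5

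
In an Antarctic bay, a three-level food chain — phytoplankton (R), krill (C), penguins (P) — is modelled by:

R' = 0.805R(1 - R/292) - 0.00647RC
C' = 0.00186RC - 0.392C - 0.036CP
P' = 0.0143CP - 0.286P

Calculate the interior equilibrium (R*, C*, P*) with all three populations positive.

R* ≈ 245, C* ≈ 20, P* ≈ 1.77

From dP/dt = 0: 0.0143C* = 0.286, so C* = 20.
From dR/dt = 0: 0.805(1 - R*/292) = 0.00647·20, giving R* = 292·(1 - 0.161) = 245.
From dC/dt = 0: 0.00186·245 - 0.392 = 0.036P*, so P* = 0.0638/0.036 = 1.77.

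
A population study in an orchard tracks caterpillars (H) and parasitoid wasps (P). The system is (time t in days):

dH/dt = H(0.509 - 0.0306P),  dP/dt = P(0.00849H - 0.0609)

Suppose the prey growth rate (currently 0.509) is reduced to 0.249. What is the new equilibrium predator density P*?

At the interior fixed point, setting dH/dt = 0 with H > 0 fixes P* = (prey growth rate)/(HP coefficient) — independent of the other coefficients.
With the change, P* = 0.249/0.0306 = 8.14; it falls from 16.6.

P* ≈ 8.14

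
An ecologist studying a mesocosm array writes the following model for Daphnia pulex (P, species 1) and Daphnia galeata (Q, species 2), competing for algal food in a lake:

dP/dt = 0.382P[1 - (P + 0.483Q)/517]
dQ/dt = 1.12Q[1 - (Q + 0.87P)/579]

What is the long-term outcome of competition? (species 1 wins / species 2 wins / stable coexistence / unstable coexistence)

Compare the nullcline intercepts: K1/α12 = 517/0.483 = 1070 > K2 = 579; K2/α21 = 579/0.87 = 666 > K1 = 517.
Since both inequalities hold, each species can invade when rare, so the interior equilibrium is stable.

stable coexistence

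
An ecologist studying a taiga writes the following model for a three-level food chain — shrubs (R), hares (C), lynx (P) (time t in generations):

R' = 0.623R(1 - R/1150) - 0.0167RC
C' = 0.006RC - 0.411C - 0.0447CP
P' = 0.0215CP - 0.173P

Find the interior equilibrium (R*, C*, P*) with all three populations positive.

R* ≈ 902, C* ≈ 8.05, P* ≈ 112

From dP/dt = 0: 0.0215C* = 0.173, so C* = 8.05.
From dR/dt = 0: 0.623(1 - R*/1150) = 0.0167·8.05, giving R* = 1150·(1 - 0.216) = 902.
From dC/dt = 0: 0.006·902 - 0.411 = 0.0447P*, so P* = 5/0.0447 = 112.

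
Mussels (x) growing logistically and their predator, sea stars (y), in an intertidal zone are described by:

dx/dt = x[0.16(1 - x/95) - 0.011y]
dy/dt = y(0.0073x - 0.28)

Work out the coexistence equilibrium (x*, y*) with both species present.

x* ≈ 38.4, y* ≈ 8.67

From dy/dt = 0 with y > 0: 0.0073x* = 0.28, so x* = 38.4.
Substitute into dx/dt = 0: 0.16(1 - 38.4/95) = 0.011y*.
The bracket is 0.596, giving y* = 0.0954/0.011 = 8.67.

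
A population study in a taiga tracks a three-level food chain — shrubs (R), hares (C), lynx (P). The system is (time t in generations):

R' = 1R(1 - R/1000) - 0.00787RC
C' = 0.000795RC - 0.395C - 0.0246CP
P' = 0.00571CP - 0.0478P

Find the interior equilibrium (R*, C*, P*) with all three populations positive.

R* ≈ 934, C* ≈ 8.37, P* ≈ 14.1

From dP/dt = 0: 0.00571C* = 0.0478, so C* = 8.37.
From dR/dt = 0: 1(1 - R*/1000) = 0.00787·8.37, giving R* = 1000·(1 - 0.0659) = 934.
From dC/dt = 0: 0.000795·934 - 0.395 = 0.0246P*, so P* = 0.348/0.0246 = 14.1.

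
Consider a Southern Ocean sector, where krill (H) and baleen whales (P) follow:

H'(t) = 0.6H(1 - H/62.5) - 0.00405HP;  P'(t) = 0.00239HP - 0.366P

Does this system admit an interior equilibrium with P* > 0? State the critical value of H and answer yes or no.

Threshold H = 153; K < 153, so no, the predator goes extinct.

The predator equation gives dP/dt > 0 only when H > 0.366/0.00239 = 153.
Without the predator, H → K = 62.5. Since 62.5 < 153, the predator cannot invade.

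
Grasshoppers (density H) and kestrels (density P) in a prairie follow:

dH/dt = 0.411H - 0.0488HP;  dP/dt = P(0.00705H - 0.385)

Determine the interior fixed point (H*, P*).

Set dP/dt = 0 with P > 0: 0.00705H - 0.385 = 0, so H* = 0.385/0.00705 = 54.6.
Set dH/dt = 0 with H > 0: 0.411 - 0.0488P = 0, so P* = 0.411/0.0488 = 8.42.

H* ≈ 54.6, P* ≈ 8.42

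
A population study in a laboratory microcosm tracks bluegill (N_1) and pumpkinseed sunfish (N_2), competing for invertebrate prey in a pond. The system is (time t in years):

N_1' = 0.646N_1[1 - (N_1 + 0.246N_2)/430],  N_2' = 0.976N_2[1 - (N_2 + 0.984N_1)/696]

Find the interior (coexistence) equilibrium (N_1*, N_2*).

N_1* ≈ 341, N_2* ≈ 360

Setting both brackets to zero gives the nullclines N_1 + 0.246N_2 = 430 and 0.984N_1 + N_2 = 696.
Substituting N_2 = 696 - 0.984N_1 into the first: N_1(1 - 0.246·0.984) = 430 - 0.246·696.
So N_1* = 259/0.758 = 341, and then N_2* = 696 - 0.984·341 = 360.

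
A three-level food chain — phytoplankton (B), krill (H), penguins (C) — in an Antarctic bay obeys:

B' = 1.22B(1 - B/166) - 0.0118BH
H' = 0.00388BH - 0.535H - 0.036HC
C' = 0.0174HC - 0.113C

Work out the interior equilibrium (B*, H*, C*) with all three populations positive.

From dC/dt = 0: 0.0174H* = 0.113, so H* = 6.49.
From dB/dt = 0: 1.22(1 - B*/166) = 0.0118·6.49, giving B* = 166·(1 - 0.0628) = 156.
From dH/dt = 0: 0.00388·156 - 0.535 = 0.036C*, so C* = 0.0686/0.036 = 1.91.

B* ≈ 156, H* ≈ 6.49, C* ≈ 1.91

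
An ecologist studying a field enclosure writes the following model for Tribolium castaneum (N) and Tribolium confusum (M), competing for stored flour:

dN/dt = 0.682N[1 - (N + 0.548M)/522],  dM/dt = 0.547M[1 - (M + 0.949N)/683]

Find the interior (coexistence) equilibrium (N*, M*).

Setting both brackets to zero gives the nullclines N + 0.548M = 522 and 0.949N + M = 683.
Substituting M = 683 - 0.949N into the first: N(1 - 0.548·0.949) = 522 - 0.548·683.
So N* = 148/0.48 = 308, and then M* = 683 - 0.949·308 = 391.

N* ≈ 308, M* ≈ 391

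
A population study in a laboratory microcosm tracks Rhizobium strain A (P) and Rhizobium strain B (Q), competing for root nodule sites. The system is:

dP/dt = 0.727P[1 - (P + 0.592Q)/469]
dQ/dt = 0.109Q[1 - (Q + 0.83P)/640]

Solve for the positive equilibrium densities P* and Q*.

Setting both brackets to zero gives the nullclines P + 0.592Q = 469 and 0.83P + Q = 640.
Substituting Q = 640 - 0.83P into the first: P(1 - 0.592·0.83) = 469 - 0.592·640.
So P* = 90.1/0.509 = 177, and then Q* = 640 - 0.83·177 = 493.

P* ≈ 177, Q* ≈ 493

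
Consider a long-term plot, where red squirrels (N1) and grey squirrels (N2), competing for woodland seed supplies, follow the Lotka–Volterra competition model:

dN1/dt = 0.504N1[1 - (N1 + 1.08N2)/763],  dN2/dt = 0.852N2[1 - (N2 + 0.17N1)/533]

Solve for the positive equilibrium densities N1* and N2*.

Setting both brackets to zero gives the nullclines N1 + 1.08N2 = 763 and 0.17N1 + N2 = 533.
Substituting N2 = 533 - 0.17N1 into the first: N1(1 - 1.08·0.17) = 763 - 1.08·533.
So N1* = 187/0.816 = 229, and then N2* = 533 - 0.17·229 = 494.

N1* ≈ 229, N2* ≈ 494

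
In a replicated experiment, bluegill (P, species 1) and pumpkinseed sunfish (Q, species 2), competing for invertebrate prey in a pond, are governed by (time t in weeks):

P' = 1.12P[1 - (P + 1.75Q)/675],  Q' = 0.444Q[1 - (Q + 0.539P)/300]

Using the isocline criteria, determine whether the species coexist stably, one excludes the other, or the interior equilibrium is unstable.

Compare the nullcline intercepts: K1/α12 = 675/1.75 = 386 > K2 = 300; K2/α21 = 300/0.539 = 557 < K1 = 675.
Since the inequalities point opposite ways, species 1 can invade but species 2 cannot.

species 1 excludes species 2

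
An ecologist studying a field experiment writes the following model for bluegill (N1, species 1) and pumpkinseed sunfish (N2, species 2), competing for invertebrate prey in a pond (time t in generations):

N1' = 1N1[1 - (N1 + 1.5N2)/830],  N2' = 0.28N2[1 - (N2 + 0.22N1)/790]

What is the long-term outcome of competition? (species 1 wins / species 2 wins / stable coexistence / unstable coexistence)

species 2 excludes species 1

Compare the nullcline intercepts: K1/α12 = 830/1.5 = 553 < K2 = 790; K2/α21 = 790/0.22 = 3590 > K1 = 830.
Since the inequalities point opposite ways, species 2 can invade but species 1 cannot.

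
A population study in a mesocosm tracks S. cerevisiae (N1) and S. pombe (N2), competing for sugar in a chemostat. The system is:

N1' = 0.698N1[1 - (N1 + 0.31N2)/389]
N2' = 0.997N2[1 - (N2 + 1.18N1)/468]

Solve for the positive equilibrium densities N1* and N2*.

N1* ≈ 385, N2* ≈ 14.2

Setting both brackets to zero gives the nullclines N1 + 0.31N2 = 389 and 1.18N1 + N2 = 468.
Substituting N2 = 468 - 1.18N1 into the first: N1(1 - 0.31·1.18) = 389 - 0.31·468.
So N1* = 244/0.634 = 385, and then N2* = 468 - 1.18·385 = 14.2.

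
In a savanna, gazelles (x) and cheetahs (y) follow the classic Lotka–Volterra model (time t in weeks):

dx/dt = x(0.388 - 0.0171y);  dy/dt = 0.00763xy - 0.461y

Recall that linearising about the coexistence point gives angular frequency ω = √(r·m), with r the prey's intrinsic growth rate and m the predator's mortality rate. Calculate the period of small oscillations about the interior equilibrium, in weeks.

Here r = 0.388 and m = 0.461, so r·m = 0.179.
ω = √0.179 = 0.423 per week, hence T = 2π/ω ≈ 14.9 weeks.

T ≈ 14.9 weeks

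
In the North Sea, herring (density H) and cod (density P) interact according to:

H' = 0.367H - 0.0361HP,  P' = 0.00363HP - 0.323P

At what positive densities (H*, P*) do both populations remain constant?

Set dP/dt = 0 with P > 0: 0.00363H - 0.323 = 0, so H* = 0.323/0.00363 = 89.
Set dH/dt = 0 with H > 0: 0.367 - 0.0361P = 0, so P* = 0.367/0.0361 = 10.2.

H* ≈ 89, P* ≈ 10.2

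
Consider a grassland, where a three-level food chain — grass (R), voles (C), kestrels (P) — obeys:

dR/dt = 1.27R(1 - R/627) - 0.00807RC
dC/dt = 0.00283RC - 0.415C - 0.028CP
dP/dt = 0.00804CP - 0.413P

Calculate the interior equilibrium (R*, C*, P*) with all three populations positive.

From dP/dt = 0: 0.00804C* = 0.413, so C* = 51.4.
From dR/dt = 0: 1.27(1 - R*/627) = 0.00807·51.4, giving R* = 627·(1 - 0.326) = 422.
From dC/dt = 0: 0.00283·422 - 0.415 = 0.028P*, so P* = 0.78/0.028 = 27.9.

R* ≈ 422, C* ≈ 51.4, P* ≈ 27.9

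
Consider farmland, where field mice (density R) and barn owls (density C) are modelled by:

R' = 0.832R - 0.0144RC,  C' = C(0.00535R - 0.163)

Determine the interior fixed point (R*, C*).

R* ≈ 30.5, C* ≈ 57.8

Set dC/dt = 0 with C > 0: 0.00535R - 0.163 = 0, so R* = 0.163/0.00535 = 30.5.
Set dR/dt = 0 with R > 0: 0.832 - 0.0144C = 0, so C* = 0.832/0.0144 = 57.8.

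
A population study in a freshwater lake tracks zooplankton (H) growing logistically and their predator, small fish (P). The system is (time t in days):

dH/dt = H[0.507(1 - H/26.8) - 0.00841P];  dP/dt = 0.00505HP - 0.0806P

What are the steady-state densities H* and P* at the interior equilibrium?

H* ≈ 16, P* ≈ 24.4

From dP/dt = 0 with P > 0: 0.00505H* = 0.0806, so H* = 16.
Substitute into dH/dt = 0: 0.507(1 - 16/26.8) = 0.00841P*.
The bracket is 0.404, giving P* = 0.205/0.00841 = 24.4.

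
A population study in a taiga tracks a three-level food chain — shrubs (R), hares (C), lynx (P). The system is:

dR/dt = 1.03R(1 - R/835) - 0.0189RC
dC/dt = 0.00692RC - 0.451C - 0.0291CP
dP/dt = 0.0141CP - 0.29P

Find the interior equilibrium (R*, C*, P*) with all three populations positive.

R* ≈ 520, C* ≈ 20.6, P* ≈ 108

From dP/dt = 0: 0.0141C* = 0.29, so C* = 20.6.
From dR/dt = 0: 1.03(1 - R*/835) = 0.0189·20.6, giving R* = 835·(1 - 0.377) = 520.
From dC/dt = 0: 0.00692·520 - 0.451 = 0.0291P*, so P* = 3.15/0.0291 = 108.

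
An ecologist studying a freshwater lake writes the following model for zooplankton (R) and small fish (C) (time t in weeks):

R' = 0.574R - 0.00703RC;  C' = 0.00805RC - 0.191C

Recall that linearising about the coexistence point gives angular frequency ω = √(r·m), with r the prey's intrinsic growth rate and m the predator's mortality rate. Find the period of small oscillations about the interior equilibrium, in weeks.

T ≈ 19 weeks

Here r = 0.574 and m = 0.191, so r·m = 0.11.
ω = √0.11 = 0.331 per week, hence T = 2π/ω ≈ 19 weeks.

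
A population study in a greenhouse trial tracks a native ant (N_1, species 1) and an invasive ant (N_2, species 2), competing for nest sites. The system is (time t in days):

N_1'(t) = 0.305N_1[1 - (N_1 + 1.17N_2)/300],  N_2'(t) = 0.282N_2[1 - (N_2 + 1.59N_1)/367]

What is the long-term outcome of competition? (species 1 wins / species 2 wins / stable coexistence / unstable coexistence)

Compare the nullcline intercepts: K1/α12 = 300/1.17 = 256 < K2 = 367; K2/α21 = 367/1.59 = 231 < K1 = 300.
Since both are reversed, neither can invade when rare; the interior point is a saddle.

unstable coexistence (outcome depends on initial conditions)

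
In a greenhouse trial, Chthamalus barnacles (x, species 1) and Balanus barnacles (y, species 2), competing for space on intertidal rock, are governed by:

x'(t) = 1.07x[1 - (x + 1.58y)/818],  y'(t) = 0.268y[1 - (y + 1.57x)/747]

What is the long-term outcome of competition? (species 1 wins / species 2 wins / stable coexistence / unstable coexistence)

unstable coexistence (outcome depends on initial conditions)

Compare the nullcline intercepts: K1/α12 = 818/1.58 = 518 < K2 = 747; K2/α21 = 747/1.57 = 476 < K1 = 818.
Since both are reversed, neither can invade when rare; the interior point is a saddle.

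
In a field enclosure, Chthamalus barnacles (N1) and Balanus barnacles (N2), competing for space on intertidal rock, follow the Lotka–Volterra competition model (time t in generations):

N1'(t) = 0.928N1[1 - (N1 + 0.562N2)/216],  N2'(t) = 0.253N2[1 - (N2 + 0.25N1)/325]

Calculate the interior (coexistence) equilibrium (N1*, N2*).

Setting both brackets to zero gives the nullclines N1 + 0.562N2 = 216 and 0.25N1 + N2 = 325.
Substituting N2 = 325 - 0.25N1 into the first: N1(1 - 0.562·0.25) = 216 - 0.562·325.
So N1* = 33.3/0.859 = 38.8, and then N2* = 325 - 0.25·38.8 = 315.

N1* ≈ 38.8, N2* ≈ 315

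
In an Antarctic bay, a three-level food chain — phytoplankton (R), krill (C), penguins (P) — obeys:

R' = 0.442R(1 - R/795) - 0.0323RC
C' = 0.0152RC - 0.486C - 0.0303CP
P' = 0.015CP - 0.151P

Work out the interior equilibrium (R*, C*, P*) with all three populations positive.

From dP/dt = 0: 0.015C* = 0.151, so C* = 10.1.
From dR/dt = 0: 0.442(1 - R*/795) = 0.0323·10.1, giving R* = 795·(1 - 0.736) = 210.
From dC/dt = 0: 0.0152·210 - 0.486 = 0.0303P*, so P* = 2.71/0.0303 = 89.4.

R* ≈ 210, C* ≈ 10.1, P* ≈ 89.4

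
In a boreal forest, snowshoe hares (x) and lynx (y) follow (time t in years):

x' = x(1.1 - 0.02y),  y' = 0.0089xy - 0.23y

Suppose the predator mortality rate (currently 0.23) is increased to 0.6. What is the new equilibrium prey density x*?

At the interior fixed point, setting dy/dt = 0 with y > 0 fixes x* = (predator death rate)/(xy coefficient) — independent of the other coefficients.
With the change, x* = 0.6/0.0089 = 67.4; it rises from 25.8.

x* ≈ 67.4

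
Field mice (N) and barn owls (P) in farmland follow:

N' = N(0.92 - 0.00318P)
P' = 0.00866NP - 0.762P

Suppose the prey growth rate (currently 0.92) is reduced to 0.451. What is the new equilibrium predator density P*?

At the interior fixed point, setting dN/dt = 0 with N > 0 fixes P* = (prey growth rate)/(NP coefficient) — independent of the other coefficients.
With the change, P* = 0.451/0.00318 = 142; it falls from 289.

P* ≈ 142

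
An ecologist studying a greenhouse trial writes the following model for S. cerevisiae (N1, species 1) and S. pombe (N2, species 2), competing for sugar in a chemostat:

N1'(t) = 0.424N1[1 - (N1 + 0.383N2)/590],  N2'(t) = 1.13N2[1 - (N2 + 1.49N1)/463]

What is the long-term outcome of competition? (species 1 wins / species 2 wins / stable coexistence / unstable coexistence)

Compare the nullcline intercepts: K1/α12 = 590/0.383 = 1540 > K2 = 463; K2/α21 = 463/1.49 = 311 < K1 = 590.
Since the inequalities point opposite ways, species 1 can invade but species 2 cannot.

species 1 excludes species 2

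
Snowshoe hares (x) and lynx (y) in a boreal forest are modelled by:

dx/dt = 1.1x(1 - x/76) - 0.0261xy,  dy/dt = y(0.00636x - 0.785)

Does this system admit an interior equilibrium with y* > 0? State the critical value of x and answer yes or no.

Threshold x = 123; K < 123, so no, the predator goes extinct.

The predator equation gives dy/dt > 0 only when x > 0.785/0.00636 = 123.
Without the predator, x → K = 76. Since 76 < 123, the predator cannot invade.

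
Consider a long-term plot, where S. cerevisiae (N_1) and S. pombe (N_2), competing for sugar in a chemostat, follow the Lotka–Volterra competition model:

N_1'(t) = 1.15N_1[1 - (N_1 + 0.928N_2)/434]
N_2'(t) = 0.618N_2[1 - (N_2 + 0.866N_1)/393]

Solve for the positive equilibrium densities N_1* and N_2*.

N_1* ≈ 353, N_2* ≈ 87.4

Setting both brackets to zero gives the nullclines N_1 + 0.928N_2 = 434 and 0.866N_1 + N_2 = 393.
Substituting N_2 = 393 - 0.866N_1 into the first: N_1(1 - 0.928·0.866) = 434 - 0.928·393.
So N_1* = 69.3/0.196 = 353, and then N_2* = 393 - 0.866·353 = 87.4.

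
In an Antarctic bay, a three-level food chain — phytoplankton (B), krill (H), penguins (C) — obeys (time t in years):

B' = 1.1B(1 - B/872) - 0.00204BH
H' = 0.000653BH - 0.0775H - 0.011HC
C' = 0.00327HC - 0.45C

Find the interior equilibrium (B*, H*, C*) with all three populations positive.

B* ≈ 649, H* ≈ 138, C* ≈ 31.5

From dC/dt = 0: 0.00327H* = 0.45, so H* = 138.
From dB/dt = 0: 1.1(1 - B*/872) = 0.00204·138, giving B* = 872·(1 - 0.255) = 649.
From dH/dt = 0: 0.000653·649 - 0.0775 = 0.011C*, so C* = 0.347/0.011 = 31.5.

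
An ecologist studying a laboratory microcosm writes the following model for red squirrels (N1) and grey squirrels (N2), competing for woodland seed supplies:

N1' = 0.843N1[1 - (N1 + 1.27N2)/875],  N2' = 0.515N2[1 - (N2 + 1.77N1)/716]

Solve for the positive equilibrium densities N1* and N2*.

N1* ≈ 27.5, N2* ≈ 667

Setting both brackets to zero gives the nullclines N1 + 1.27N2 = 875 and 1.77N1 + N2 = 716.
Substituting N2 = 716 - 1.77N1 into the first: N1(1 - 1.27·1.77) = 875 - 1.27·716.
So N1* = -34.3/-1.25 = 27.5, and then N2* = 716 - 1.77·27.5 = 667.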